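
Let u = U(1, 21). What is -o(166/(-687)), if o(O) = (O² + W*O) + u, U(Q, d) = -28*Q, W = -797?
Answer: -77703898/471969 ≈ -164.64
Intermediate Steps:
u = -28 (u = -28*1 = -28)
o(O) = -28 + O² - 797*O (o(O) = (O² - 797*O) - 28 = -28 + O² - 797*O)
-o(166/(-687)) = -(-28 + (166/(-687))² - 132302/(-687)) = -(-28 + (166*(-1/687))² - 132302*(-1)/687) = -(-28 + (-166/687)² - 797*(-166/687)) = -(-28 + 27556/471969 + 132302/687) = -1*77703898/471969 = -77703898/471969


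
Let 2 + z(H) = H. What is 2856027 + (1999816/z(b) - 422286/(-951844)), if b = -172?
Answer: 117778549279043/41405214 ≈ 2.8445e+6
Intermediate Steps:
z(H) = -2 + H
2856027 + (1999816/z(b) - 422286/(-951844)) = 2856027 + (1999816/(-2 - 172) - 422286/(-951844)) = 2856027 + (1999816/(-174) - 422286*(-1/951844)) = 2856027 + (1999816*(-1/174) + 211143/475922) = 2856027 + (-999908/87 + 211143/475922) = 2856027 - 475859845735/41405214 = 117778549279043/41405214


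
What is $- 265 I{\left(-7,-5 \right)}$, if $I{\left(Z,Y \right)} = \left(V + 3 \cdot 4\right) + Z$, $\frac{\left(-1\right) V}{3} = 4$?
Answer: $1855$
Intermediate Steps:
$V = -12$ ($V = \left(-3\right) 4 = -12$)
$I{\left(Z,Y \right)} = Z$ ($I{\left(Z,Y \right)} = \left(-12 + 3 \cdot 4\right) + Z = \left(-12 + 12\right) + Z = 0 + Z = Z$)
$- 265 I{\left(-7,-5 \right)} = \left(-265\right) \left(-7\right) = 1855$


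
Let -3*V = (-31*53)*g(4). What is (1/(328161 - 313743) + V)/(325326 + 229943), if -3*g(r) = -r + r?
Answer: 1/8005868442 ≈ 1.2491e-10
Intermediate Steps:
g(r) = 0 (g(r) = -(-r + r)/3 = -⅓*0 = 0)
V = 0 (V = -(-31*53)*0/3 = -(-1643)*0/3 = -⅓*0 = 0)
(1/(328161 - 313743) + V)/(325326 + 229943) = (1/(328161 - 313743) + 0)/(325326 + 229943) = (1/14418 + 0)/555269 = (1/14418 + 0)*(1/555269) = (1/14418)*(1/555269) = 1/8005868442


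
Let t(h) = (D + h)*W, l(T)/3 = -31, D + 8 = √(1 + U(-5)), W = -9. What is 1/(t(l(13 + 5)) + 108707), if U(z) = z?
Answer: 27404/3003916945 + 9*I/6007833890 ≈ 9.1228e-6 + 1.498e-9*I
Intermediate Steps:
D = -8 + 2*I (D = -8 + √(1 - 5) = -8 + √(-4) = -8 + 2*I ≈ -8.0 + 2.0*I)
l(T) = -93 (l(T) = 3*(-31) = -93)
t(h) = 72 - 18*I - 9*h (t(h) = ((-8 + 2*I) + h)*(-9) = (-8 + h + 2*I)*(-9) = 72 - 18*I - 9*h)
1/(t(l(13 + 5)) + 108707) = 1/((72 - 18*I - 9*(-93)) + 108707) = 1/((72 - 18*I + 837) + 108707) = 1/((909 - 18*I) + 108707) = 1/(109616 - 18*I) = (109616 + 18*I)/12015667780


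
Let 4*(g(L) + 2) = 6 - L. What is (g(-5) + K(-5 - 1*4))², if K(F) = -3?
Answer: 81/16 ≈ 5.0625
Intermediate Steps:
g(L) = -½ - L/4 (g(L) = -2 + (6 - L)/4 = -2 + (3/2 - L/4) = -½ - L/4)
(g(-5) + K(-5 - 1*4))² = ((-½ - ¼*(-5)) - 3)² = ((-½ + 5/4) - 3)² = (¾ - 3)² = (-9/4)² = 81/16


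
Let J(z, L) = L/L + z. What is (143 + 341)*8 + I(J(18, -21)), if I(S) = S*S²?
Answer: 10731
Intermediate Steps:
J(z, L) = 1 + z
I(S) = S³
(143 + 341)*8 + I(J(18, -21)) = (143 + 341)*8 + (1 + 18)³ = 484*8 + 19³ = 3872 + 6859 = 10731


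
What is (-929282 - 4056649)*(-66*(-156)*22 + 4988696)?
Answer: -26002667238648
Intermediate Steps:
(-929282 - 4056649)*(-66*(-156)*22 + 4988696) = -4985931*(10296*22 + 4988696) = -4985931*(226512 + 4988696) = -4985931*5215208 = -26002667238648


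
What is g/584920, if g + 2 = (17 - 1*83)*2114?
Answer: -69763/292460 ≈ -0.23854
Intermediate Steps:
g = -139526 (g = -2 + (17 - 1*83)*2114 = -2 + (17 - 83)*2114 = -2 - 66*2114 = -2 - 139524 = -139526)
g/584920 = -139526/584920 = -139526*1/584920 = -69763/292460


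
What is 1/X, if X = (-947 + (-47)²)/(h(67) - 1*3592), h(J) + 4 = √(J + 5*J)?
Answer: -1798/631 + √402/1262 ≈ -2.8336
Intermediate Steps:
h(J) = -4 + √6*√J (h(J) = -4 + √(J + 5*J) = -4 + √(6*J) = -4 + √6*√J)
X = 1262/(-3596 + √402) (X = (-947 + (-47)²)/((-4 + √6*√67) - 1*3592) = (-947 + 2209)/((-4 + √402) - 3592) = 1262/(-3596 + √402) ≈ -0.35291)
1/X = 1/(-2269076/6465407 - 631*√402/6465407)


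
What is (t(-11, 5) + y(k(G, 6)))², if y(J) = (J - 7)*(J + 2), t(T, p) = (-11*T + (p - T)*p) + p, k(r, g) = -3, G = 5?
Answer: 46656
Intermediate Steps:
t(T, p) = p - 11*T + p*(p - T) (t(T, p) = (-11*T + p*(p - T)) + p = p - 11*T + p*(p - T))
y(J) = (-7 + J)*(2 + J)
(t(-11, 5) + y(k(G, 6)))² = ((5 + 5² - 11*(-11) - 1*(-11)*5) + (-14 + (-3)² - 5*(-3)))² = ((5 + 25 + 121 + 55) + (-14 + 9 + 15))² = (206 + 10)² = 216² = 46656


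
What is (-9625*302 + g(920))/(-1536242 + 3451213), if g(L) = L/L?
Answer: -2906749/1914971 ≈ -1.5179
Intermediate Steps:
g(L) = 1
(-9625*302 + g(920))/(-1536242 + 3451213) = (-9625*302 + 1)/(-1536242 + 3451213) = (-2906750 + 1)/1914971 = -2906749*1/1914971 = -2906749/1914971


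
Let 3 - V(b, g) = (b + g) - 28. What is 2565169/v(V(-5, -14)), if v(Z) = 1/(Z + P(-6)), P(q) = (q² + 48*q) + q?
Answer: -533555152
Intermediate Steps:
P(q) = q² + 49*q
V(b, g) = 31 - b - g (V(b, g) = 3 - ((b + g) - 28) = 3 - (-28 + b + g) = 3 + (28 - b - g) = 31 - b - g)
v(Z) = 1/(-258 + Z) (v(Z) = 1/(Z - 6*(49 - 6)) = 1/(Z - 6*43) = 1/(Z - 258) = 1/(-258 + Z))
2565169/v(V(-5, -14)) = 2565169/(1/(-258 + (31 - 1*(-5) - 1*(-14)))) = 2565169/(1/(-258 + (31 + 5 + 14))) = 2565169/(1/(-258 + 50)) = 2565169/(1/(-208)) = 2565169/(-1/208) = 2565169*(-208) = -533555152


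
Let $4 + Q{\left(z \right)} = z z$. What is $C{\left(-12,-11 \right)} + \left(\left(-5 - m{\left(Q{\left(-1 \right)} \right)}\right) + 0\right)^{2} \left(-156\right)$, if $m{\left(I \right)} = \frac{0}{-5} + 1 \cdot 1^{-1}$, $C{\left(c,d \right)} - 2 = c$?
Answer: $-5626$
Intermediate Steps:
$Q{\left(z \right)} = -4 + z^{2}$ ($Q{\left(z \right)} = -4 + z z = -4 + z^{2}$)
$C{\left(c,d \right)} = 2 + c$
$m{\left(I \right)} = 1$ ($m{\left(I \right)} = 0 \left(- \frac{1}{5}\right) + 1 \cdot 1 = 0 + 1 = 1$)
$C{\left(-12,-11 \right)} + \left(\left(-5 - m{\left(Q{\left(-1 \right)} \right)}\right) + 0\right)^{2} \left(-156\right) = \left(2 - 12\right) + \left(\left(-5 - 1\right) + 0\right)^{2} \left(-156\right) = -10 + \left(\left(-5 - 1\right) + 0\right)^{2} \left(-156\right) = -10 + \left(-6 + 0\right)^{2} \left(-156\right) = -10 + \left(-6\right)^{2} \left(-156\right) = -10 + 36 \left(-156\right) = -10 - 5616 = -5626$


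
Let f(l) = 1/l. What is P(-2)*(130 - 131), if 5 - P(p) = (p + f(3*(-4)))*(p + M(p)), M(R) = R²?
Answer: -55/6 ≈ -9.1667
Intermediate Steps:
P(p) = 5 - (-1/12 + p)*(p + p²) (P(p) = 5 - (p + 1/(3*(-4)))*(p + p²) = 5 - (p + 1/(-12))*(p + p²) = 5 - (p - 1/12)*(p + p²) = 5 - (-1/12 + p)*(p + p²))
P(-2)*(130 - 131) = (5 - 1*(-2)³ - 11/12*(-2)² + (1/12)*(-2))*(130 - 131) = (5 - 1*(-8) - 11/12*4 - ⅙)*(-1) = (5 + 8 - 11/3 - ⅙)*(-1) = (55/6)*(-1) = -55/6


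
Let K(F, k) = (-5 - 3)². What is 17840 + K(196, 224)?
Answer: 17904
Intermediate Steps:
K(F, k) = 64 (K(F, k) = (-8)² = 64)
17840 + K(196, 224) = 17840 + 64 = 17904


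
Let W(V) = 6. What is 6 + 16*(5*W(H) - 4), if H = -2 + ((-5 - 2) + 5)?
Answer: 422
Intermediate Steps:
H = -4 (H = -2 + (-7 + 5) = -2 - 2 = -4)
6 + 16*(5*W(H) - 4) = 6 + 16*(5*6 - 4) = 6 + 16*(30 - 4) = 6 + 16*26 = 6 + 416 = 422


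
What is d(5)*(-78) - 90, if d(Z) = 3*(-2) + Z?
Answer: -12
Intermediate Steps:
d(Z) = -6 + Z
d(5)*(-78) - 90 = (-6 + 5)*(-78) - 90 = -1*(-78) - 90 = 78 - 90 = -12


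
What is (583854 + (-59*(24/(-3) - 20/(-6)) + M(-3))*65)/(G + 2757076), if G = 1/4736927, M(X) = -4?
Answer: 8547652137544/39180203236359 ≈ 0.21816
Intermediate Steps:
G = 1/4736927 ≈ 2.1111e-7
(583854 + (-59*(24/(-3) - 20/(-6)) + M(-3))*65)/(G + 2757076) = (583854 + (-59*(24/(-3) - 20/(-6)) - 4)*65)/(1/4736927 + 2757076) = (583854 + (-59*(24*(-⅓) - 20*(-⅙)) - 4)*65)/(13060067745453/4736927) = (583854 + (-59*(-8 + 10/3) - 4)*65)*(4736927/13060067745453) = (583854 + (-59*(-14/3) - 4)*65)*(4736927/13060067745453) = (583854 + (826/3 - 4)*65)*(4736927/13060067745453) = (583854 + (814/3)*65)*(4736927/13060067745453) = (583854 + 52910/3)*(4736927/13060067745453) = (1804472/3)*(4736927/13060067745453) = 8547652137544/39180203236359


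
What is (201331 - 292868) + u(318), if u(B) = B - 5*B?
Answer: -92809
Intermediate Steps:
u(B) = -4*B
(201331 - 292868) + u(318) = (201331 - 292868) - 4*318 = -91537 - 1272 = -92809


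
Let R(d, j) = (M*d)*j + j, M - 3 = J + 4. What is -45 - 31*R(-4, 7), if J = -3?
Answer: 3210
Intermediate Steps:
M = 4 (M = 3 + (-3 + 4) = 3 + 1 = 4)
R(d, j) = j + 4*d*j (R(d, j) = (4*d)*j + j = 4*d*j + j = j + 4*d*j)
-45 - 31*R(-4, 7) = -45 - 217*(1 + 4*(-4)) = -45 - 217*(1 - 16) = -45 - 217*(-15) = -45 - 31*(-105) = -45 + 3255 = 3210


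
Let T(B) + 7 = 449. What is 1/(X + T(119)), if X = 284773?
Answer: 1/285215 ≈ 3.5061e-6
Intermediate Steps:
T(B) = 442 (T(B) = -7 + 449 = 442)
1/(X + T(119)) = 1/(284773 + 442) = 1/285215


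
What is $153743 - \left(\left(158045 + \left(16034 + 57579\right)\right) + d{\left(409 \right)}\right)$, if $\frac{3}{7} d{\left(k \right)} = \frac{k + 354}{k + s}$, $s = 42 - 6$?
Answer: $- \frac{104021866}{1335} \approx -77919.0$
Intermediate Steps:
$s = 36$
$d{\left(k \right)} = \frac{7 \left(354 + k\right)}{3 \left(36 + k\right)}$ ($d{\left(k \right)} = \frac{7 \frac{k + 354}{k + 36}}{3} = \frac{7 \frac{354 + k}{36 + k}}{3} = \frac{7 \left(354 + k\right)}{3 \left(36 + k\right)}$)
$153743 - \left(\left(158045 + \left(16034 + 57579\right)\right) + d{\left(409 \right)}\right) = 153743 - \left(\left(158045 + \left(16034 + 57579\right)\right) + \frac{7 \left(354 + 409\right)}{3 \left(36 + 409\right)}\right) = 153743 - \left(\left(158045 + 73613\right) + \frac{7}{3} \cdot \frac{1}{445} \cdot 763\right) = 153743 - \left(231658 + \frac{7}{3} \cdot \frac{1}{445} \cdot 763\right) = 153743 - \left(231658 + \frac{5341}{1335}\right) = 153743 - \frac{309268771}{1335} = - \frac{104021866}{1335}$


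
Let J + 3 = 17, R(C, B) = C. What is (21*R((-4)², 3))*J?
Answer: 4704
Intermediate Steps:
J = 14 (J = -3 + 17 = 14)
(21*R((-4)², 3))*J = (21*(-4)²)*14 = (21*16)*14 = 336*14 = 4704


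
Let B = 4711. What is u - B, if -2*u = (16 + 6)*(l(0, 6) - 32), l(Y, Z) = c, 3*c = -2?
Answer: -13055/3 ≈ -4351.7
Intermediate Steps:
c = -2/3 (c = (1/3)*(-2) = -2/3 ≈ -0.66667)
l(Y, Z) = -2/3
u = 1078/3 (u = -(16 + 6)*(-2/3 - 32)/2 = -11*(-98)/3 = -1/2*(-2156/3) = 1078/3 ≈ 359.33)
u - B = 1078/3 - 1*4711 = 1078/3 - 4711 = -13055/3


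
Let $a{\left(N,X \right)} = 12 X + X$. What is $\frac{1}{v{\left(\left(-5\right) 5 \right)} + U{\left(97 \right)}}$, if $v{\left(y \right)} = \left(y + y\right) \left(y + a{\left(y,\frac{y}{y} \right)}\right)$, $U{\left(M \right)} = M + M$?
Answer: $\frac{1}{794} \approx 0.0012594$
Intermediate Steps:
$U{\left(M \right)} = 2 M$
$a{\left(N,X \right)} = 13 X$
$v{\left(y \right)} = 2 y \left(13 + y\right)$ ($v{\left(y \right)} = \left(y + y\right) \left(y + 13 \frac{y}{y}\right) = 2 y \left(y + 13 \cdot 1\right) = 2 y \left(y + 13\right) = 2 y \left(13 + y\right)$)
$\frac{1}{v{\left(\left(-5\right) 5 \right)} + U{\left(97 \right)}} = \frac{1}{2 \left(\left(-5\right) 5\right) \left(13 - 25\right) + 2 \cdot 97} = \frac{1}{2 \left(-25\right) \left(13 - 25\right) + 194} = \frac{1}{2 \left(-25\right) \left(-12\right) + 194} = \frac{1}{600 + 194} = \frac{1}{794}$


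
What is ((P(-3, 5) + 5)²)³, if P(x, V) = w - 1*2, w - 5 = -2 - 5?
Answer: 1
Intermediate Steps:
w = -2 (w = 5 + (-2 - 5) = 5 - 7 = -2)
P(x, V) = -4 (P(x, V) = -2 - 1*2 = -2 - 2 = -4)
((P(-3, 5) + 5)²)³ = ((-4 + 5)²)³ = (1²)³ = 1³ = 1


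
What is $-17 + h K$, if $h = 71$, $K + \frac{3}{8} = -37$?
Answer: $- \frac{21365}{8} \approx -2670.6$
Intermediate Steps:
$K = - \frac{299}{8}$ ($K = - \frac{3}{8} - 37 = - \frac{299}{8} \approx -37.375$)
$-17 + h K = -17 + 71 \left(- \frac{299}{8}\right) = -17 - \frac{21229}{8} = - \frac{21365}{8}$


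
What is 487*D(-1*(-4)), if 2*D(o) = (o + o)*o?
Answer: 7792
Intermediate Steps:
D(o) = o² (D(o) = ((o + o)*o)/2 = ((2*o)*o)/2 = (2*o²)/2 = o²)
487*D(-1*(-4)) = 487*(-1*(-4))² = 487*4² = 487*16 = 7792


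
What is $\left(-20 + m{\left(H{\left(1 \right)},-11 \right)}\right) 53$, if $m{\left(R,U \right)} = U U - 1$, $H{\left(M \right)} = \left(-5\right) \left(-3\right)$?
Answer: $5300$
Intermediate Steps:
$H{\left(M \right)} = 15$
$m{\left(R,U \right)} = -1 + U^{2}$ ($m{\left(R,U \right)} = U^{2} - 1 = -1 + U^{2}$)
$\left(-20 + m{\left(H{\left(1 \right)},-11 \right)}\right) 53 = \left(-20 - \left(1 - \left(-11\right)^{2}\right)\right) 53 = \left(-20 + \left(-1 + 121\right)\right) 53 = \left(-20 + 120\right) 53 = 100 \cdot 53 = 5300$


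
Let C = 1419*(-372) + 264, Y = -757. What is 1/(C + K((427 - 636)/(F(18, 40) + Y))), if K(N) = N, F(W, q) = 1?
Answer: -756/398868415 ≈ -1.8954e-6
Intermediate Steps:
C = -527604 (C = -527868 + 264 = -527604)
1/(C + K((427 - 636)/(F(18, 40) + Y))) = 1/(-527604 + (427 - 636)/(1 - 757)) = 1/(-527604 - 209/(-756)) = 1/(-527604 - 209*(-1/756)) = 1/(-527604 + 209/756) = 1/(-398868415/756) = -756/398868415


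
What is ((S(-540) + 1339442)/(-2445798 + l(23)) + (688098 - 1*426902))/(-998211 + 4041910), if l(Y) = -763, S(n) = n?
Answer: 639030608054/7446595269139 ≈ 0.085815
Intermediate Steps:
((S(-540) + 1339442)/(-2445798 + l(23)) + (688098 - 1*426902))/(-998211 + 4041910) = ((-540 + 1339442)/(-2445798 - 763) + (688098 - 1*426902))/(-998211 + 4041910) = (1338902/(-2446561) + (688098 - 426902))/3043699 = (1338902*(-1/2446561) + 261196)*(1/3043699) = (-1338902/2446561 + 261196)*(1/3043699) = (639030608054/2446561)*(1/3043699) = 639030608054/7446595269139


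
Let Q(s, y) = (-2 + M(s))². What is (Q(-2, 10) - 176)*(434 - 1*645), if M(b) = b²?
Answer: 36292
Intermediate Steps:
Q(s, y) = (-2 + s²)²
(Q(-2, 10) - 176)*(434 - 1*645) = ((-2 + (-2)²)² - 176)*(434 - 1*645) = ((-2 + 4)² - 176)*(434 - 645) = (2² - 176)*(-211) = (4 - 176)*(-211) = -172*(-211) = 36292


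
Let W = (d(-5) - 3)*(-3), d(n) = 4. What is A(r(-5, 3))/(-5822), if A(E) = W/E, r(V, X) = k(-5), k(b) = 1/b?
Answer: -15/5822 ≈ -0.0025764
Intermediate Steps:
r(V, X) = -⅕ (r(V, X) = 1/(-5) = -⅕)
W = -3 (W = (4 - 3)*(-3) = 1*(-3) = -3)
A(E) = -3/E
A(r(-5, 3))/(-5822) = -3/(-⅕)/(-5822) = -3*(-5)*(-1/5822) = 15*(-1/5822) = -15/5822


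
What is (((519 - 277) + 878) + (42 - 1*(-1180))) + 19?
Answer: 2361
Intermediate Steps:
(((519 - 277) + 878) + (42 - 1*(-1180))) + 19 = ((242 + 878) + (42 + 1180)) + 19 = (1120 + 1222) + 19 = 2342 + 19 = 2361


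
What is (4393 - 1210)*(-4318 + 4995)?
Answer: 2154891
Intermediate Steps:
(4393 - 1210)*(-4318 + 4995) = 3183*677 = 2154891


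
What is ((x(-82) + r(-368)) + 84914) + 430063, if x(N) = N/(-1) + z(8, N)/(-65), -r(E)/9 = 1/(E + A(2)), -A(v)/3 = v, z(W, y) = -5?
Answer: 2504217349/4862 ≈ 5.1506e+5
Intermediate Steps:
A(v) = -3*v
r(E) = -9/(-6 + E) (r(E) = -9/(E - 3*2) = -9/(E - 6) = -9/(-6 + E))
x(N) = 1/13 - N (x(N) = N/(-1) - 5/(-65) = N*(-1) - 5*(-1/65) = -N + 1/13 = 1/13 - N)
((x(-82) + r(-368)) + 84914) + 430063 = (((1/13 - 1*(-82)) - 9/(-6 - 368)) + 84914) + 430063 = (((1/13 + 82) - 9/(-374)) + 84914) + 430063 = ((1067/13 - 9*(-1/374)) + 84914) + 430063 = ((1067/13 + 9/374) + 84914) + 430063 = (399175/4862 + 84914) + 430063 = 413251043/4862 + 430063 = 2504217349/4862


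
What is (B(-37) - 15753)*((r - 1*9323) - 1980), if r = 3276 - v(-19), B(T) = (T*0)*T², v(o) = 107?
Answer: 128134902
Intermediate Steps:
B(T) = 0 (B(T) = 0*T² = 0)
r = 3169 (r = 3276 - 1*107 = 3276 - 107 = 3169)
(B(-37) - 15753)*((r - 1*9323) - 1980) = (0 - 15753)*((3169 - 1*9323) - 1980) = -15753*((3169 - 9323) - 1980) = -15753*(-6154 - 1980) = -15753*(-8134) = 128134902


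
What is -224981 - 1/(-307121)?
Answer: -69096389700/307121 ≈ -2.2498e+5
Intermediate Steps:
-224981 - 1/(-307121) = -224981 - 1*(-1/307121) = -224981 + 1/307121 = -69096389700/307121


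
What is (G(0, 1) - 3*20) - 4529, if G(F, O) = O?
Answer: -4588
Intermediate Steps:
(G(0, 1) - 3*20) - 4529 = (1 - 3*20) - 4529 = (1 - 60) - 4529 = -59 - 4529 = -4588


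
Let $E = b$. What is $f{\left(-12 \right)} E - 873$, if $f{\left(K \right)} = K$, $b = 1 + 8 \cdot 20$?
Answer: $-2805$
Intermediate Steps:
$b = 161$ ($b = 1 + 160 = 161$)
$E = 161$
$f{\left(-12 \right)} E - 873 = \left(-12\right) 161 - 873 = -1932 - 873 = -2805$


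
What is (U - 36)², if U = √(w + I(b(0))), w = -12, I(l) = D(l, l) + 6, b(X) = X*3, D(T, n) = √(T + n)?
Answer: (36 - I*√6)² ≈ 1290.0 - 176.36*I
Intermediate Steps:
b(X) = 3*X
I(l) = 6 + √2*√l (I(l) = √(l + l) + 6 = √(2*l) + 6 = √2*√l + 6 = 6 + √2*√l)
U = I*√6 (U = √(-12 + (6 + √2*√(3*0))) = √(-12 + (6 + √2*√0)) = √(-12 + (6 + √2*0)) = √(-12 + (6 + 0)) = √(-12 + 6) = √(-6) = I*√6 ≈ 2.4495*I)
(U - 36)² = (I*√6 - 36)² = (-36 + I*√6)²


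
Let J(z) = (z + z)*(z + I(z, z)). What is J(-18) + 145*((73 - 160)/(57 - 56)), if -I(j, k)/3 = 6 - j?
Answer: -9375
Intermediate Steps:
I(j, k) = -18 + 3*j (I(j, k) = -3*(6 - j) = -18 + 3*j)
J(z) = 2*z*(-18 + 4*z) (J(z) = (z + z)*(z + (-18 + 3*z)) = (2*z)*(-18 + 4*z) = 2*z*(-18 + 4*z))
J(-18) + 145*((73 - 160)/(57 - 56)) = 4*(-18)*(-9 + 2*(-18)) + 145*((73 - 160)/(57 - 56)) = 4*(-18)*(-9 - 36) + 145*(-87/1) = 4*(-18)*(-45) + 145*(-87*1) = 3240 + 145*(-87) = 3240 - 12615 = -9375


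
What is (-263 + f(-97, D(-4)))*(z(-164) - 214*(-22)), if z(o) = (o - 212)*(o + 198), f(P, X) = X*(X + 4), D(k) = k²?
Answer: -460332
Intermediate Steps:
f(P, X) = X*(4 + X)
z(o) = (-212 + o)*(198 + o)
(-263 + f(-97, D(-4)))*(z(-164) - 214*(-22)) = (-263 + (-4)²*(4 + (-4)²))*((-41976 + (-164)² - 14*(-164)) - 214*(-22)) = (-263 + 16*(4 + 16))*((-41976 + 26896 + 2296) + 4708) = (-263 + 16*20)*(-12784 + 4708) = (-263 + 320)*(-8076) = 57*(-8076) = -460332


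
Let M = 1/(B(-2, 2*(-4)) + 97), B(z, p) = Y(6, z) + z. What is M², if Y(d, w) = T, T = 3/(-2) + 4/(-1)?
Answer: 4/32041 ≈ 0.00012484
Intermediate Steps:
T = -11/2 (T = 3*(-½) + 4*(-1) = -3/2 - 4 = -11/2 ≈ -5.5000)
Y(d, w) = -11/2
B(z, p) = -11/2 + z
M = 2/179 (M = 1/((-11/2 - 2) + 97) = 1/(-15/2 + 97) = 1/(179/2) = 2/179 ≈ 0.011173)
M² = (2/179)² = 4/32041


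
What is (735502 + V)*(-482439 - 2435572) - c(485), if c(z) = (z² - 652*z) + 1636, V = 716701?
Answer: -4237544248874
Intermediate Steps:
c(z) = 1636 + z² - 652*z
(735502 + V)*(-482439 - 2435572) - c(485) = (735502 + 716701)*(-482439 - 2435572) - (1636 + 485² - 652*485) = 1452203*(-2918011) - (1636 + 235225 - 316220) = -4237544328233 - 1*(-79359) = -4237544328233 + 79359 = -4237544248874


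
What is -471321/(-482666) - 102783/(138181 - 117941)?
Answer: -20035161219/4884579920 ≈ -4.1017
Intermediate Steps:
-471321/(-482666) - 102783/(138181 - 117941) = -471321*(-1/482666) - 102783/20240 = 471321/482666 - 102783*1/20240 = 471321/482666 - 102783/20240 = -20035161219/4884579920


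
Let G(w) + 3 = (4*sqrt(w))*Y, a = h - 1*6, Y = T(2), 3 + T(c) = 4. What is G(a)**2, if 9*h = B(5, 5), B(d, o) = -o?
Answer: (9 - 4*I*sqrt(59))**2/9 ≈ -95.889 - 61.449*I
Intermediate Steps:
T(c) = 1 (T(c) = -3 + 4 = 1)
Y = 1
h = -5/9 (h = (-1*5)/9 = (1/9)*(-5) = -5/9 ≈ -0.55556)
a = -59/9 (a = -5/9 - 1*6 = -5/9 - 6 = -59/9 ≈ -6.5556)
G(w) = -3 + 4*sqrt(w) (G(w) = -3 + (4*sqrt(w))*1 = -3 + 4*sqrt(w))
G(a)**2 = (-3 + 4*sqrt(-59/9))**2 = (-3 + 4*(I*sqrt(59)/3))**2 = (-3 + 4*I*sqrt(59)/3)**2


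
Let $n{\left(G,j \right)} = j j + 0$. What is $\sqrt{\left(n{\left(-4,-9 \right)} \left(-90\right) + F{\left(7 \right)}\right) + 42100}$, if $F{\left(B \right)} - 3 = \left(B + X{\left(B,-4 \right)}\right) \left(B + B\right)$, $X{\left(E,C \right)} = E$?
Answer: $\sqrt{35009} \approx 187.11$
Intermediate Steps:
$n{\left(G,j \right)} = j^{2}$ ($n{\left(G,j \right)} = j^{2} + 0 = j^{2}$)
$F{\left(B \right)} = 3 + 4 B^{2}$ ($F{\left(B \right)} = 3 + \left(B + B\right) \left(B + B\right) = 3 + 2 B 2 B = 3 + 4 B^{2}$)
$\sqrt{\left(n{\left(-4,-9 \right)} \left(-90\right) + F{\left(7 \right)}\right) + 42100} = \sqrt{\left(\left(-9\right)^{2} \left(-90\right) + \left(3 + 4 \cdot 7^{2}\right)\right) + 42100} = \sqrt{\left(81 \left(-90\right) + \left(3 + 4 \cdot 49\right)\right) + 42100} = \sqrt{\left(-7290 + \left(3 + 196\right)\right) + 42100} = \sqrt{\left(-7290 + 199\right) + 42100} = \sqrt{-7091 + 42100} = \sqrt{35009}$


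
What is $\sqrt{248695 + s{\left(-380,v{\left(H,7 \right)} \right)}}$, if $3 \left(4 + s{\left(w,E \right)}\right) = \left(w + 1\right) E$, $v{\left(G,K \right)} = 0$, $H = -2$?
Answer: $\sqrt{248691} \approx 498.69$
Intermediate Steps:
$s{\left(w,E \right)} = -4 + \frac{E \left(1 + w\right)}{3}$ ($s{\left(w,E \right)} = -4 + \frac{\left(w + 1\right) E}{3} = -4 + \frac{\left(1 + w\right) E}{3} = -4 + \frac{E \left(1 + w\right)}{3}$)
$\sqrt{248695 + s{\left(-380,v{\left(H,7 \right)} \right)}} = \sqrt{248695 + \left(-4 + \frac{1}{3} \cdot 0 + \frac{1}{3} \cdot 0 \left(-380\right)\right)} = \sqrt{248695 + \left(-4 + 0 + 0\right)} = \sqrt{248695 - 4} = \sqrt{248691}$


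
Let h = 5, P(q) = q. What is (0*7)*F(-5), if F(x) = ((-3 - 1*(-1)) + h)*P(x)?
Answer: 0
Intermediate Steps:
F(x) = 3*x (F(x) = ((-3 - 1*(-1)) + 5)*x = ((-3 + 1) + 5)*x = (-2 + 5)*x = 3*x)
(0*7)*F(-5) = (0*7)*(3*(-5)) = 0*(-15) = 0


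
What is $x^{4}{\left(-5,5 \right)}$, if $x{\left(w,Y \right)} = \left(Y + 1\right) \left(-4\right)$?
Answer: $331776$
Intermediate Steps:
$x{\left(w,Y \right)} = -4 - 4 Y$ ($x{\left(w,Y \right)} = \left(1 + Y\right) \left(-4\right) = -4 - 4 Y$)
$x^{4}{\left(-5,5 \right)} = \left(-4 - 20\right)^{4} = \left(-24\right)^{4} = 331776$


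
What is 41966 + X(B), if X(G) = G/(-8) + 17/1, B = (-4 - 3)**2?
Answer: 335815/8 ≈ 41977.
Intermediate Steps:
B = 49 (B = (-7)**2 = 49)
X(G) = 17 - G/8 (X(G) = G*(-1/8) + 17*1 = -G/8 + 17 = 17 - G/8)
41966 + X(B) = 41966 + (17 - 1/8*49) = 41966 + (17 - 49/8) = 41966 + 87/8 = 335815/8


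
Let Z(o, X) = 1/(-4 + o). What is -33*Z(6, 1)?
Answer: -33/2 ≈ -16.500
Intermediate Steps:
-33*Z(6, 1) = -33/(-4 + 6) = -33/2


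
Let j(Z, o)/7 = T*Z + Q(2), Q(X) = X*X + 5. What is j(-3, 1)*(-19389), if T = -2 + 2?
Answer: -1221507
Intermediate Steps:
Q(X) = 5 + X² (Q(X) = X² + 5 = 5 + X²)
T = 0
j(Z, o) = 63 (j(Z, o) = 7*(0*Z + (5 + 2²)) = 7*(0 + (5 + 4)) = 7*(0 + 9) = 7*9 = 63)
j(-3, 1)*(-19389) = 63*(-19389) = -1221507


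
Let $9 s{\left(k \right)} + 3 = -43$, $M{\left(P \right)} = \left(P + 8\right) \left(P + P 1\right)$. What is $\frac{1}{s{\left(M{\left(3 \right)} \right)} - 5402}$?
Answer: $- \frac{9}{48664} \approx -0.00018494$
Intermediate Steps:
$M{\left(P \right)} = 2 P \left(8 + P\right)$ ($M{\left(P \right)} = \left(8 + P\right) \left(P + P\right) = \left(8 + P\right) 2 P = 2 P \left(8 + P\right)$)
$s{\left(k \right)} = - \frac{46}{9}$ ($s{\left(k \right)} = - \frac{1}{3} + \frac{1}{9} \left(-43\right) = - \frac{1}{3} - \frac{43}{9} = - \frac{46}{9}$)
$\frac{1}{s{\left(M{\left(3 \right)} \right)} - 5402} = \frac{1}{- \frac{46}{9} - 5402} = \frac{1}{- \frac{48664}{9}} = - \frac{9}{48664}$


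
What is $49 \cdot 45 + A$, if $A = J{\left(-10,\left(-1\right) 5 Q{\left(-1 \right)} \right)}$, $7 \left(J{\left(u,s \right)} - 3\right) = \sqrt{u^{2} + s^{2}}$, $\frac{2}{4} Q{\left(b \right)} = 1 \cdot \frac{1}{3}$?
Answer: $2208 + \frac{10 \sqrt{10}}{21} \approx 2209.5$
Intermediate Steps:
$Q{\left(b \right)} = \frac{2}{3}$ ($Q{\left(b \right)} = 2 \cdot 1 \cdot \frac{1}{3} = 2 \cdot \frac{1}{3} = \frac{2}{3}$)
$J{\left(u,s \right)} = 3 + \frac{\sqrt{s^{2} + u^{2}}}{7}$ ($J{\left(u,s \right)} = 3 + \frac{\sqrt{u^{2} + s^{2}}}{7} = 3 + \frac{\sqrt{s^{2} + u^{2}}}{7}$)
$A = 3 + \frac{10 \sqrt{10}}{21}$ ($A = 3 + \frac{\sqrt{\left(\left(-1\right) 5 \cdot \frac{2}{3}\right)^{2} + \left(-10\right)^{2}}}{7} = 3 + \frac{\sqrt{\left(\left(-5\right) \frac{2}{3}\right)^{2} + 100}}{7} = 3 + \frac{\sqrt{\left(- \frac{10}{3}\right)^{2} + 100}}{7} = 3 + \frac{\sqrt{\frac{100}{9} + 100}}{7} = 3 + \frac{\sqrt{\frac{1000}{9}}}{7} = 3 + \frac{\frac{10}{3} \sqrt{10}}{7} = 3 + \frac{10 \sqrt{10}}{21} \approx 4.5058$)
$49 \cdot 45 + A = 49 \cdot 45 + \left(3 + \frac{10 \sqrt{10}}{21}\right) = 2205 + \left(3 + \frac{10 \sqrt{10}}{21}\right) = 2208 + \frac{10 \sqrt{10}}{21}$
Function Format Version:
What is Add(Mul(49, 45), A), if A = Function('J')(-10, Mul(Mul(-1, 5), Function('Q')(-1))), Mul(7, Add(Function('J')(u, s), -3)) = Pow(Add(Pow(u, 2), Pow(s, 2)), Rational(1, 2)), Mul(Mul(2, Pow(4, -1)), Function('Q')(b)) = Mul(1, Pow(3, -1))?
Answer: Add(2208, Mul(Rational(10, 21), Pow(10, Rational(1, 2)))) ≈ 2209.5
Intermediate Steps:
Function('Q')(b) = Rational(2, 3) (Function('Q')(b) = Mul(2, Mul(1, Pow(3, -1))) = Mul(2, Mul(1, Rational(1, 3))) = Mul(2, Rational(1, 3)) = Rational(2, 3))
Function('J')(u, s) = Add(3, Mul(Rational(1, 7), Pow(Add(Pow(s, 2), Pow(u, 2)), Rational(1, 2)))) (Function('J')(u, s) = Add(3, Mul(Rational(1, 7), Pow(Add(Pow(u, 2), Pow(s, 2)), Rational(1, 2)))) = Add(3, Mul(Rational(1, 7), Pow(Add(Pow(s, 2), Pow(u, 2)), Rational(1, 2)))))
A = Add(3, Mul(Rational(10, 21), Pow(10, Rational(1, 2)))) (A = Add(3, Mul(Rational(1, 7), Pow(Add(Pow(Mul(Mul(-1, 5), Rational(2, 3)), 2), Pow(-10, 2)), Rational(1, 2)))) = Add(3, Mul(Rational(1, 7), Pow(Add(Pow(Mul(-5, Rational(2, 3)), 2), 100), Rational(1, 2)))) = Add(3, Mul(Rational(1, 7), Pow(Add(Pow(Rational(-10, 3), 2), 100), Rational(1, 2)))) = Add(3, Mul(Rational(1, 7), Pow(Add(Rational(100, 9), 100), Rational(1, 2)))) = Add(3, Mul(Rational(1, 7), Pow(Rational(1000, 9), Rational(1, 2)))) = Add(3, Mul(Rational(1, 7), Mul(Rational(10, 3), Pow(10, Rational(1, 2))))) = Add(3, Mul(Rational(10, 21), Pow(10, Rational(1, 2)))) ≈ 4.5058)
Add(Mul(49, 45), A) = Add(Mul(49, 45), Add(3, Mul(Rational(10, 21), Pow(10, Rational(1, 2))))) = Add(2205, Add(3, Mul(Rational(10, 21), Pow(10, Rational(1, 2))))) = Add(2208, Mul(Rational(10, 21), Pow(10, Rational(1, 2))))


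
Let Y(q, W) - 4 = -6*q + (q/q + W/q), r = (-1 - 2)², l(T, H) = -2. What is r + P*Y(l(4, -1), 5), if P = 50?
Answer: 734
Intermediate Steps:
r = 9 (r = (-3)² = 9)
Y(q, W) = 5 - 6*q + W/q (Y(q, W) = 4 + (-6*q + (q/q + W/q)) = 4 + (-6*q + (1 + W/q)) = 4 + (1 - 6*q + W/q) = 5 - 6*q + W/q)
r + P*Y(l(4, -1), 5) = 9 + 50*(5 - 6*(-2) + 5/(-2)) = 9 + 50*(5 + 12 + 5*(-½)) = 9 + 50*(5 + 12 - 5/2) = 9 + 50*(29/2) = 9 + 725 = 734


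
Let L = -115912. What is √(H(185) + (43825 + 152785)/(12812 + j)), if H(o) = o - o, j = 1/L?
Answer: 4*√2115238531575521735/1485064543 ≈ 3.9174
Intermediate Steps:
j = -1/115912 (j = 1/(-115912) = -1/115912 ≈ -8.6272e-6)
H(o) = 0
√(H(185) + (43825 + 152785)/(12812 + j)) = √(0 + (43825 + 152785)/(12812 - 1/115912)) = √(0 + 196610/(1485064543/115912)) = √(0 + 196610*(115912/1485064543)) = √(0 + 22789458320/1485064543) = √(22789458320/1485064543) = 4*√2115238531575521735/1485064543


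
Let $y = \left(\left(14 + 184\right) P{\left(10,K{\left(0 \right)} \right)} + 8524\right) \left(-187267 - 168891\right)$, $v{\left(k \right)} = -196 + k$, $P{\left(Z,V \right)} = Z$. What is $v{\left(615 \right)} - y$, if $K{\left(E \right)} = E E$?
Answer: $3741084051$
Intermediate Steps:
$K{\left(E \right)} = E^{2}$
$y = -3741083632$ ($y = \left(\left(14 + 184\right) 10 + 8524\right) \left(-187267 - 168891\right) = \left(198 \cdot 10 + 8524\right) \left(-356158\right) = \left(1980 + 8524\right) \left(-356158\right) = 10504 \left(-356158\right) = -3741083632$)
$v{\left(615 \right)} - y = \left(-196 + 615\right) - -3741083632 = 419 + 3741083632 = 3741084051$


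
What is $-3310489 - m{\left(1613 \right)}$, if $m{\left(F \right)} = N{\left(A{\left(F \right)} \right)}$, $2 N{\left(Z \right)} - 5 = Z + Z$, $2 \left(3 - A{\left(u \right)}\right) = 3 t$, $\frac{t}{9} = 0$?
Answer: $- \frac{6620989}{2} \approx -3.3105 \cdot 10^{6}$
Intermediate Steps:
$t = 0$ ($t = 9 \cdot 0 = 0$)
$A{\left(u \right)} = 3$ ($A{\left(u \right)} = 3 - \frac{3 \cdot 0}{2} = 3 - 0 = 3 + 0 = 3$)
$N{\left(Z \right)} = \frac{5}{2} + Z$ ($N{\left(Z \right)} = \frac{5}{2} + \frac{Z + Z}{2} = \frac{5}{2} + \frac{2 Z}{2} = \frac{5}{2} + Z$)
$m{\left(F \right)} = \frac{11}{2}$ ($m{\left(F \right)} = \frac{5}{2} + 3 = \frac{11}{2}$)
$-3310489 - m{\left(1613 \right)} = -3310489 - \frac{11}{2} = - \frac{6620989}{2}$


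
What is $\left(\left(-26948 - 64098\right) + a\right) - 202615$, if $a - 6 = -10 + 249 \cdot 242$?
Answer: $-233407$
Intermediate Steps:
$a = 60254$ ($a = 6 + \left(-10 + 249 \cdot 242\right) = 6 + \left(-10 + 60258\right) = 6 + 60248 = 60254$)
$\left(\left(-26948 - 64098\right) + a\right) - 202615 = \left(\left(-26948 - 64098\right) + 60254\right) - 202615 = \left(-91046 + 60254\right) - 202615 = -30792 - 202615 = -233407$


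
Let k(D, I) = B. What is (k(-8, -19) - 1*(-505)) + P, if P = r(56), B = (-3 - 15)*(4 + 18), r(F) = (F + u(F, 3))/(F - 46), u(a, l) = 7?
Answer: 1153/10 ≈ 115.30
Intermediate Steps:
r(F) = (7 + F)/(-46 + F) (r(F) = (F + 7)/(F - 46) = (7 + F)/(-46 + F))
B = -396 (B = -18*22 = -396)
k(D, I) = -396
P = 63/10 (P = (7 + 56)/(-46 + 56) = 63/10 ≈ 6.3000)
(k(-8, -19) - 1*(-505)) + P = (-396 - 1*(-505)) + 63/10 = (-396 + 505) + 63/10 = 109 + 63/10 = 1153/10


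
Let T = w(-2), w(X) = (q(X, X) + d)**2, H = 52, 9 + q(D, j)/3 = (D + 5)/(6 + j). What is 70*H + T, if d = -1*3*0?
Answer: 68041/16 ≈ 4252.6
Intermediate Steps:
d = 0 (d = -3*0 = 0)
q(D, j) = -27 + 3*(5 + D)/(6 + j) (q(D, j) = -27 + 3*((D + 5)/(6 + j)) = -27 + 3*((5 + D)/(6 + j)) = -27 + 3*(5 + D)/(6 + j))
w(X) = 9*(-49 - 8*X)**2/(6 + X)**2 (w(X) = (3*(-49 + X - 9*X)/(6 + X) + 0)**2 = (3*(-49 - 8*X)/(6 + X) + 0)**2 = (3*(-49 - 8*X)/(6 + X))**2 = 9*(-49 - 8*X)**2/(6 + X)**2)
T = 9801/16 (T = 9*(49 + 8*(-2))**2/(6 - 2)**2 = 9*(49 - 16)**2/4**2 = 9*(1/16)*33**2 = 9*(1/16)*1089 = 9801/16 ≈ 612.56)
70*H + T = 70*52 + 9801/16 = 3640 + 9801/16 = 68041/16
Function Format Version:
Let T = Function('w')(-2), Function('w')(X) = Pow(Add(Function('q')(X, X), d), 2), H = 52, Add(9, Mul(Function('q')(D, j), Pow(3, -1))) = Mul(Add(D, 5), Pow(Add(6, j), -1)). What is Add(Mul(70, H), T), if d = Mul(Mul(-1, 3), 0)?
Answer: Rational(68041, 16) ≈ 4252.6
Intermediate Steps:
d = 0 (d = Mul(-3, 0) = 0)
Function('q')(D, j) = Add(-27, Mul(3, Pow(Add(6, j), -1), Add(5, D))) (Function('q')(D, j) = Add(-27, Mul(3, Mul(Add(D, 5), Pow(Add(6, j), -1)))) = Add(-27, Mul(3, Mul(Add(5, D), Pow(Add(6, j), -1)))) = Add(-27, Mul(3, Mul(Pow(Add(6, j), -1), Add(5, D)))) = Add(-27, Mul(3, Pow(Add(6, j), -1), Add(5, D))))
Function('w')(X) = Mul(9, Pow(Add(-49, Mul(-8, X)), 2), Pow(Add(6, X), -2)) (Function('w')(X) = Pow(Add(Mul(3, Pow(Add(6, X), -1), Add(-49, X, Mul(-9, X))), 0), 2) = Pow(Add(Mul(3, Pow(Add(6, X), -1), Add(-49, Mul(-8, X))), 0), 2) = Pow(Mul(3, Pow(Add(6, X), -1), Add(-49, Mul(-8, X))), 2) = Mul(9, Pow(Add(-49, Mul(-8, X)), 2), Pow(Add(6, X), -2)))
T = Rational(9801, 16) (T = Mul(9, Pow(Add(6, -2), -2), Pow(Add(49, Mul(8, -2)), 2)) = Mul(9, Pow(4, -2), Pow(Add(49, -16), 2)) = Mul(9, Rational(1, 16), Pow(33, 2)) = Mul(9, Rational(1, 16), 1089) = Rational(9801, 16) ≈ 612.56)
Add(Mul(70, H), T) = Add(Mul(70, 52), Rational(9801, 16)) = Add(3640, Rational(9801, 16)) = Rational(68041, 16)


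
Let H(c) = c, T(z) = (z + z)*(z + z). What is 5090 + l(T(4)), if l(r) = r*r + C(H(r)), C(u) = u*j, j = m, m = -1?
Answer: 9122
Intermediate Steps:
T(z) = 4*z² (T(z) = (2*z)*(2*z) = 4*z²)
j = -1
C(u) = -u (C(u) = u*(-1) = -u)
l(r) = r² - r (l(r) = r*r - r = r² - r)
5090 + l(T(4)) = 5090 + (4*4²)*(-1 + 4*4²) = 5090 + (4*16)*(-1 + 4*16) = 5090 + 64*(-1 + 64) = 5090 + 64*63 = 5090 + 4032 = 9122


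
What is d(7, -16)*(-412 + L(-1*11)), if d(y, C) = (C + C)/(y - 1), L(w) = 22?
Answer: 2080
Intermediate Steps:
d(y, C) = 2*C/(-1 + y) (d(y, C) = (2*C)/(-1 + y) = 2*C/(-1 + y))
d(7, -16)*(-412 + L(-1*11)) = (2*(-16)/(-1 + 7))*(-412 + 22) = (2*(-16)/6)*(-390) = (2*(-16)*(1/6))*(-390) = -16/3*(-390) = 2080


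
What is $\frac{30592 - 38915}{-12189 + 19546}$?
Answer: $- \frac{1189}{1051} \approx -1.1313$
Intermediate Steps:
$\frac{30592 - 38915}{-12189 + 19546} = - \frac{8323}{7357} = \left(-8323\right) \frac{1}{7357} = - \frac{1189}{1051}$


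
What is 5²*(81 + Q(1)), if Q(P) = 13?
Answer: 2350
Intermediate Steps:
5²*(81 + Q(1)) = 5²*(81 + 13) = 25*94 = 2350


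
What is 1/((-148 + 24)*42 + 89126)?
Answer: 1/83918 ≈ 1.1916e-5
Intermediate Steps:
1/((-148 + 24)*42 + 89126) = 1/(-124*42 + 89126) = 1/(-5208 + 89126) = 1/83918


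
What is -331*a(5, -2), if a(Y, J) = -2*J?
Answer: -1324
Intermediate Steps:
-331*a(5, -2) = -(-662)*(-2) = -331*4 = -1324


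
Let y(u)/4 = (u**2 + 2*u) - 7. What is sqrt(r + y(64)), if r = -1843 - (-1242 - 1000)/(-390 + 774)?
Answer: sqrt(8657763)/24 ≈ 122.60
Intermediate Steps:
r = -352735/192 (r = -1843 - (-2242)/384 = -1843 - 1*(-1121/192) = -1843 + 1121/192 = -352735/192 ≈ -1837.2)
y(u) = -28 + 4*u**2 + 8*u (y(u) = 4*((u**2 + 2*u) - 7) = 4*(-7 + u**2 + 2*u) = -28 + 4*u**2 + 8*u)
sqrt(r + y(64)) = sqrt(-352735/192 + (-28 + 4*64**2 + 8*64)) = sqrt(-352735/192 + (-28 + 4*4096 + 512)) = sqrt(-352735/192 + (-28 + 16384 + 512)) = sqrt(-352735/192 + 16868) = sqrt(2885921/192) = sqrt(8657763)/24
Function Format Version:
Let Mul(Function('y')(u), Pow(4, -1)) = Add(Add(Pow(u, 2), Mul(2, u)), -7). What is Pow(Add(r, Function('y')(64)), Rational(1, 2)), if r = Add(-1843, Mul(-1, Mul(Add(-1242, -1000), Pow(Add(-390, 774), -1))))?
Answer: Mul(Rational(1, 24), Pow(8657763, Rational(1, 2))) ≈ 122.60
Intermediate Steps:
r = Rational(-352735, 192) (r = Add(-1843, Mul(-1, Mul(-2242, Pow(384, -1)))) = Add(-1843, Mul(-1, Mul(-2242, Rational(1, 384)))) = Add(-1843, Mul(-1, Rational(-1121, 192))) = Add(-1843, Rational(1121, 192)) = Rational(-352735, 192) ≈ -1837.2)
Function('y')(u) = Add(-28, Mul(4, Pow(u, 2)), Mul(8, u)) (Function('y')(u) = Mul(4, Add(Add(Pow(u, 2), Mul(2, u)), -7)) = Mul(4, Add(-7, Pow(u, 2), Mul(2, u))) = Add(-28, Mul(4, Pow(u, 2)), Mul(8, u)))
Pow(Add(r, Function('y')(64)), Rational(1, 2)) = Pow(Add(Rational(-352735, 192), Add(-28, Mul(4, Pow(64, 2)), Mul(8, 64))), Rational(1, 2)) = Pow(Add(Rational(-352735, 192), Add(-28, Mul(4, 4096), 512)), Rational(1, 2)) = Pow(Add(Rational(-352735, 192), Add(-28, 16384, 512)), Rational(1, 2)) = Pow(Add(Rational(-352735, 192), 16868), Rational(1, 2)) = Pow(Rational(2885921, 192), Rational(1, 2)) = Mul(Rational(1, 24), Pow(8657763, Rational(1, 2)))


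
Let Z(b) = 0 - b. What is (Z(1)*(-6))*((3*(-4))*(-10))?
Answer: 720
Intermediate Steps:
Z(b) = -b
(Z(1)*(-6))*((3*(-4))*(-10)) = (-1*1*(-6))*((3*(-4))*(-10)) = (-1*(-6))*(-12*(-10)) = 6*120 = 720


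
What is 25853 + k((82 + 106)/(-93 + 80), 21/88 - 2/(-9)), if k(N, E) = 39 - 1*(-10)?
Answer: 25902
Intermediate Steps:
k(N, E) = 49 (k(N, E) = 39 + 10 = 49)
25853 + k((82 + 106)/(-93 + 80), 21/88 - 2/(-9)) = 25853 + 49 = 25902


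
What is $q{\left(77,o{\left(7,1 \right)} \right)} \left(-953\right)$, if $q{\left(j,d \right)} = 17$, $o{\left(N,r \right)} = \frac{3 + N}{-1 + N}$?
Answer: $-16201$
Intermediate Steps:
$o{\left(N,r \right)} = \frac{3 + N}{-1 + N}$
$q{\left(77,o{\left(7,1 \right)} \right)} \left(-953\right) = 17 \left(-953\right) = -16201$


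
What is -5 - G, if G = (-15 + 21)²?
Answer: -41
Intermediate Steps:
G = 36 (G = 6² = 36)
-5 - G = -5 - 1*36 = -5 - 36 = -41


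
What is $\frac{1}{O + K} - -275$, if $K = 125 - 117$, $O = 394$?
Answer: $\frac{110551}{402} \approx 275.0$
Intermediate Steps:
$K = 8$
$\frac{1}{O + K} - -275 = \frac{1}{394 + 8} - -275 = \frac{1}{402} + 275 = \frac{110551}{402}$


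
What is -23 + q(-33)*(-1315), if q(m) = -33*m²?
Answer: 47257132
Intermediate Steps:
-23 + q(-33)*(-1315) = -23 - 33*(-33)²*(-1315) = -23 - 33*1089*(-1315) = -23 - 35937*(-1315) = -23 + 47257155 = 47257132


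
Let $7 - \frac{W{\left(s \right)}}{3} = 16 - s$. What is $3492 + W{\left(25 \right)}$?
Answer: $3540$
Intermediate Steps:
$W{\left(s \right)} = -27 + 3 s$ ($W{\left(s \right)} = 21 - 3 \left(16 - s\right) = 21 + \left(-48 + 3 s\right) = -27 + 3 s$)
$3492 + W{\left(25 \right)} = 3492 + \left(-27 + 3 \cdot 25\right) = 3492 + \left(-27 + 75\right) = 3492 + 48 = 3540$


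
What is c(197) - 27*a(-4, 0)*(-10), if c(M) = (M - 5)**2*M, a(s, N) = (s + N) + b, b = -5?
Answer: 7259778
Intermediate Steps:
a(s, N) = -5 + N + s (a(s, N) = (s + N) - 5 = (N + s) - 5 = -5 + N + s)
c(M) = M*(-5 + M)**2 (c(M) = (-5 + M)**2*M = M*(-5 + M)**2)
c(197) - 27*a(-4, 0)*(-10) = 197*(-5 + 197)**2 - 27*(-5 + 0 - 4)*(-10) = 197*192**2 - 27*(-9)*(-10) = 197*36864 + 243*(-10) = 7262208 - 2430 = 7259778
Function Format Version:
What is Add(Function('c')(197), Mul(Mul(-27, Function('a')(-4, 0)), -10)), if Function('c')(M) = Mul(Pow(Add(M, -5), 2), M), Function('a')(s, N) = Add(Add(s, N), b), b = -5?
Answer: 7259778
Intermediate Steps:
Function('a')(s, N) = Add(-5, N, s) (Function('a')(s, N) = Add(Add(s, N), -5) = Add(Add(N, s), -5) = Add(-5, N, s))
Function('c')(M) = Mul(M, Pow(Add(-5, M), 2)) (Function('c')(M) = Mul(Pow(Add(-5, M), 2), M) = Mul(M, Pow(Add(-5, M), 2)))
Add(Function('c')(197), Mul(Mul(-27, Function('a')(-4, 0)), -10)) = Add(Mul(197, Pow(Add(-5, 197), 2)), Mul(Mul(-27, Add(-5, 0, -4)), -10)) = Add(Mul(197, Pow(192, 2)), Mul(Mul(-27, -9), -10)) = Add(Mul(197, 36864), Mul(243, -10)) = Add(7262208, -2430) = 7259778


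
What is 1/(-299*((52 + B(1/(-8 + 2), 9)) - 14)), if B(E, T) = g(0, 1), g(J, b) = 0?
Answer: -1/11362 ≈ -8.8013e-5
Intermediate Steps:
B(E, T) = 0
1/(-299*((52 + B(1/(-8 + 2), 9)) - 14)) = 1/(-299*((52 + 0) - 14)) = 1/(-299*(52 - 14)) = 1/(-299*38) = 1/(-11362) = -1/11362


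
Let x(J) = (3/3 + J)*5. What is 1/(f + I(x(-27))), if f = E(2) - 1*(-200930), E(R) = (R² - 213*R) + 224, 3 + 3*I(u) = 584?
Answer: 3/602777 ≈ 4.9770e-6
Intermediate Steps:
x(J) = 5 + 5*J (x(J) = (3*(⅓) + J)*5 = (1 + J)*5 = 5 + 5*J)
I(u) = 581/3 (I(u) = -1 + (⅓)*584 = -1 + 584/3 = 581/3)
E(R) = 224 + R² - 213*R
f = 200732 (f = (224 + 2² - 213*2) - 1*(-200930) = (224 + 4 - 426) + 200930 = -198 + 200930 = 200732)
1/(f + I(x(-27))) = 1/(200732 + 581/3) = 1/(602777/3) = 3/602777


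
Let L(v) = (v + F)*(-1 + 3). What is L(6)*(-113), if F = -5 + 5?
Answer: -1356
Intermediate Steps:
F = 0
L(v) = 2*v (L(v) = (v + 0)*(-1 + 3) = v*2 = 2*v)
L(6)*(-113) = (2*6)*(-113) = 12*(-113) = -1356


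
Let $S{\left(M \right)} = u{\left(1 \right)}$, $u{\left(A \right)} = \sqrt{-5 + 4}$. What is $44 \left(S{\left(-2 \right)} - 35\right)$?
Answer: $-1540 + 44 i \approx -1540.0 + 44.0 i$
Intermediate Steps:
$u{\left(A \right)} = i$ ($u{\left(A \right)} = \sqrt{-1} = i$)
$S{\left(M \right)} = i$
$44 \left(S{\left(-2 \right)} - 35\right) = 44 \left(i - 35\right) = 44 \left(-35 + i\right) = -1540 + 44 i$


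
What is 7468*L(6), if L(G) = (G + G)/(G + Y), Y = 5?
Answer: 89616/11 ≈ 8146.9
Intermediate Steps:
L(G) = 2*G/(5 + G) (L(G) = (G + G)/(G + 5) = (2*G)/(5 + G) = 2*G/(5 + G))
7468*L(6) = 7468*(2*6/(5 + 6)) = 7468*(2*6/11) = 7468*(2*6*(1/11)) = 7468*(12/11) = 89616/11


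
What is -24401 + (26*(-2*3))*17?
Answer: -27053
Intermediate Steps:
-24401 + (26*(-2*3))*17 = -24401 + (26*(-6))*17 = -24401 - 156*17 = -24401 - 2652 = -27053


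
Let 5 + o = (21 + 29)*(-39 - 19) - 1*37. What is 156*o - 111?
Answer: -459063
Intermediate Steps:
o = -2942 (o = -5 + ((21 + 29)*(-39 - 19) - 1*37) = -5 + (50*(-58) - 37) = -5 + (-2900 - 37) = -5 - 2937 = -2942)
156*o - 111 = 156*(-2942) - 111 = -458952 - 111 = -459063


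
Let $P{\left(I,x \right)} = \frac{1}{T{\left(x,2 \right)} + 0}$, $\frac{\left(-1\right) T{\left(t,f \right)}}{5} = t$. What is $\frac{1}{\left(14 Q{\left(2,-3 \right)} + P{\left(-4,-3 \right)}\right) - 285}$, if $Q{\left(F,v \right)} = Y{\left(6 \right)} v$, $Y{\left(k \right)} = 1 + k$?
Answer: $- \frac{15}{8684} \approx -0.0017273$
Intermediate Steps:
$T{\left(t,f \right)} = - 5 t$
$Q{\left(F,v \right)} = 7 v$ ($Q{\left(F,v \right)} = \left(1 + 6\right) v = 7 v$)
$P{\left(I,x \right)} = - \frac{1}{5 x}$ ($P{\left(I,x \right)} = \frac{1}{- 5 x + 0} = \frac{1}{\left(-5\right) x} = - \frac{1}{5 x}$)
$\frac{1}{\left(14 Q{\left(2,-3 \right)} + P{\left(-4,-3 \right)}\right) - 285} = \frac{1}{\left(14 \cdot 7 \left(-3\right) - \frac{1}{5 \left(-3\right)}\right) - 285} = \frac{1}{\left(14 \left(-21\right) - - \frac{1}{15}\right) - 285} = \frac{1}{\left(-294 + \frac{1}{15}\right) - 285} = \frac{1}{- \frac{4409}{15} - 285} = \frac{1}{- \frac{8684}{15}} = - \frac{15}{8684}$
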